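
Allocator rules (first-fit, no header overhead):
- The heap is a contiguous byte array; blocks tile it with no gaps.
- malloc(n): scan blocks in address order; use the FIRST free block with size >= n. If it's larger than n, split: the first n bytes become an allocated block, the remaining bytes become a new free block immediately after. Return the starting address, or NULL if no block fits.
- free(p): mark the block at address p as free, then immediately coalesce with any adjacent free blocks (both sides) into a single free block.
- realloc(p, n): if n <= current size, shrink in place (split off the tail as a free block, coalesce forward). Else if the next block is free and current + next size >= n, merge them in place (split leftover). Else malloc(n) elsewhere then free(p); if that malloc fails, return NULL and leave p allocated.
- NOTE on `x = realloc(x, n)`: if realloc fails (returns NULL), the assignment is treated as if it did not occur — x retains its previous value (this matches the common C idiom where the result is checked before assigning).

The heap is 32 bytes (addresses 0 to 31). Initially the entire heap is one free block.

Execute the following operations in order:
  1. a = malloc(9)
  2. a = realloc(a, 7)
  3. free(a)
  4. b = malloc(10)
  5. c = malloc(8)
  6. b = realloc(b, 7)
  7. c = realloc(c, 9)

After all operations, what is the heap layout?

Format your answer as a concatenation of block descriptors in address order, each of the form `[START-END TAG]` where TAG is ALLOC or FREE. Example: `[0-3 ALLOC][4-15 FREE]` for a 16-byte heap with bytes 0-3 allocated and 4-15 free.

Answer: [0-6 ALLOC][7-9 FREE][10-18 ALLOC][19-31 FREE]

Derivation:
Op 1: a = malloc(9) -> a = 0; heap: [0-8 ALLOC][9-31 FREE]
Op 2: a = realloc(a, 7) -> a = 0; heap: [0-6 ALLOC][7-31 FREE]
Op 3: free(a) -> (freed a); heap: [0-31 FREE]
Op 4: b = malloc(10) -> b = 0; heap: [0-9 ALLOC][10-31 FREE]
Op 5: c = malloc(8) -> c = 10; heap: [0-9 ALLOC][10-17 ALLOC][18-31 FREE]
Op 6: b = realloc(b, 7) -> b = 0; heap: [0-6 ALLOC][7-9 FREE][10-17 ALLOC][18-31 FREE]
Op 7: c = realloc(c, 9) -> c = 10; heap: [0-6 ALLOC][7-9 FREE][10-18 ALLOC][19-31 FREE]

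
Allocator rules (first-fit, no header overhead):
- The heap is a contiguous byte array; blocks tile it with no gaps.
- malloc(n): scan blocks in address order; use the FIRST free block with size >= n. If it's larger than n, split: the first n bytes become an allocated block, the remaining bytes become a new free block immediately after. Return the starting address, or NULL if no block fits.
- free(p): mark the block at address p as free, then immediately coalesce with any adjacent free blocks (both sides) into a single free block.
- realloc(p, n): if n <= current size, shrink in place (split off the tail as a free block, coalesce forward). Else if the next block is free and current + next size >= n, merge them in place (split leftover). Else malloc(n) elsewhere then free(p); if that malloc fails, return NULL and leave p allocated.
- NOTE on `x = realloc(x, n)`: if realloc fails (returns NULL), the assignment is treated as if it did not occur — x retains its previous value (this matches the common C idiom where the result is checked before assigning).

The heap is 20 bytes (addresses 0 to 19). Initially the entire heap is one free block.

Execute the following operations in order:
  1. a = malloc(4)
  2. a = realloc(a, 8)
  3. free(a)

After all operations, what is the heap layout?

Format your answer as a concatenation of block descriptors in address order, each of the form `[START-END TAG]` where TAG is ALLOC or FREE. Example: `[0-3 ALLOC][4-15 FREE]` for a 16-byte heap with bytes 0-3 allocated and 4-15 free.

Op 1: a = malloc(4) -> a = 0; heap: [0-3 ALLOC][4-19 FREE]
Op 2: a = realloc(a, 8) -> a = 0; heap: [0-7 ALLOC][8-19 FREE]
Op 3: free(a) -> (freed a); heap: [0-19 FREE]

Answer: [0-19 FREE]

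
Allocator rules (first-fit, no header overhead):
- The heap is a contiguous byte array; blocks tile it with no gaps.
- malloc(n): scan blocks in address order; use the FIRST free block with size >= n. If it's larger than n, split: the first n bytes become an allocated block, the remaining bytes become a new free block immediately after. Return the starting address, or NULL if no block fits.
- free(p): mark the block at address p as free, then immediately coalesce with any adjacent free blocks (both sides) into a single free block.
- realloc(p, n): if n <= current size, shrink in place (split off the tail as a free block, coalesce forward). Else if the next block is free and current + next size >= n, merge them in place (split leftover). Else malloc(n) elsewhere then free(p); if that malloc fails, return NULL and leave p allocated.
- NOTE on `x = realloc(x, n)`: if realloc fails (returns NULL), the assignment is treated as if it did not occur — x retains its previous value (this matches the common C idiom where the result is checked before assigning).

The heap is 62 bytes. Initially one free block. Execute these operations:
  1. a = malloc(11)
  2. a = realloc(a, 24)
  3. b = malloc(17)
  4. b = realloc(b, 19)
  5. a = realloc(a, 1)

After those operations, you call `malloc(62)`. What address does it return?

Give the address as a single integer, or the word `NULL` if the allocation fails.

Op 1: a = malloc(11) -> a = 0; heap: [0-10 ALLOC][11-61 FREE]
Op 2: a = realloc(a, 24) -> a = 0; heap: [0-23 ALLOC][24-61 FREE]
Op 3: b = malloc(17) -> b = 24; heap: [0-23 ALLOC][24-40 ALLOC][41-61 FREE]
Op 4: b = realloc(b, 19) -> b = 24; heap: [0-23 ALLOC][24-42 ALLOC][43-61 FREE]
Op 5: a = realloc(a, 1) -> a = 0; heap: [0-0 ALLOC][1-23 FREE][24-42 ALLOC][43-61 FREE]
malloc(62): first-fit scan over [0-0 ALLOC][1-23 FREE][24-42 ALLOC][43-61 FREE] -> NULL

Answer: NULL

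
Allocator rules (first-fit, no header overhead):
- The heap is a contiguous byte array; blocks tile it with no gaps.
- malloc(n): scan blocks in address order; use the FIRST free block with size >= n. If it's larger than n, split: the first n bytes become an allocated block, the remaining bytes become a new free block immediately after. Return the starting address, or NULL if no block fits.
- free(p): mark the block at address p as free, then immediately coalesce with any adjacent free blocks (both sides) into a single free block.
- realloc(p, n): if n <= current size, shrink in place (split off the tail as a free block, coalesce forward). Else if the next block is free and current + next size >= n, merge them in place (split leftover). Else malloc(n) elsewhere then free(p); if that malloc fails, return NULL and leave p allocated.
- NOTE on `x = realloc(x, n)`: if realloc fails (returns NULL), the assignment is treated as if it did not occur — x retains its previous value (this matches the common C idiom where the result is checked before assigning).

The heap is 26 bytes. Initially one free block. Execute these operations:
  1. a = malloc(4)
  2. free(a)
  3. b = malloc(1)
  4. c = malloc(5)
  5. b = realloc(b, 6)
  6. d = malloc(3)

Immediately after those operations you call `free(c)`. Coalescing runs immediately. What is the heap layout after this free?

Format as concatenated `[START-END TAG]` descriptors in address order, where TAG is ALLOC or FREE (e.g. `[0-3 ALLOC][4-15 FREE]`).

Op 1: a = malloc(4) -> a = 0; heap: [0-3 ALLOC][4-25 FREE]
Op 2: free(a) -> (freed a); heap: [0-25 FREE]
Op 3: b = malloc(1) -> b = 0; heap: [0-0 ALLOC][1-25 FREE]
Op 4: c = malloc(5) -> c = 1; heap: [0-0 ALLOC][1-5 ALLOC][6-25 FREE]
Op 5: b = realloc(b, 6) -> b = 6; heap: [0-0 FREE][1-5 ALLOC][6-11 ALLOC][12-25 FREE]
Op 6: d = malloc(3) -> d = 12; heap: [0-0 FREE][1-5 ALLOC][6-11 ALLOC][12-14 ALLOC][15-25 FREE]
free(c): c = 1 -> block [1-5 ALLOC]; mark free, coalesce with adjacent free neighbors -> [0-5 FREE][6-11 ALLOC][12-14 ALLOC][15-25 FREE]

Answer: [0-5 FREE][6-11 ALLOC][12-14 ALLOC][15-25 FREE]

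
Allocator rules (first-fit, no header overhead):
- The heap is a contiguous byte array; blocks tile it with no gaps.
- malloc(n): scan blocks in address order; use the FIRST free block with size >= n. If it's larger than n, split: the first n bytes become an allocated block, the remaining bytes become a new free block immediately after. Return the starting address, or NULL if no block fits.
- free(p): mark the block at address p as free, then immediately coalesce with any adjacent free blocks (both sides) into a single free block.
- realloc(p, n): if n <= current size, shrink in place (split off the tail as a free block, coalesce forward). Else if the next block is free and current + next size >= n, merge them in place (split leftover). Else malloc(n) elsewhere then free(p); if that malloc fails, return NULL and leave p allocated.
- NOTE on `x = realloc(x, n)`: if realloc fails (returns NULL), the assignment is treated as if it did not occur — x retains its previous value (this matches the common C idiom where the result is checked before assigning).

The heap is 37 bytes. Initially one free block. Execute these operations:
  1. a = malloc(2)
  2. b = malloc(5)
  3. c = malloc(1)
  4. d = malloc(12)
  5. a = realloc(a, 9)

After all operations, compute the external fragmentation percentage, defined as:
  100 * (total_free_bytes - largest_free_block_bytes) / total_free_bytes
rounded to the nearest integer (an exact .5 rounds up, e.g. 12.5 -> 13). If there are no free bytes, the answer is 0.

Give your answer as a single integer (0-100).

Op 1: a = malloc(2) -> a = 0; heap: [0-1 ALLOC][2-36 FREE]
Op 2: b = malloc(5) -> b = 2; heap: [0-1 ALLOC][2-6 ALLOC][7-36 FREE]
Op 3: c = malloc(1) -> c = 7; heap: [0-1 ALLOC][2-6 ALLOC][7-7 ALLOC][8-36 FREE]
Op 4: d = malloc(12) -> d = 8; heap: [0-1 ALLOC][2-6 ALLOC][7-7 ALLOC][8-19 ALLOC][20-36 FREE]
Op 5: a = realloc(a, 9) -> a = 20; heap: [0-1 FREE][2-6 ALLOC][7-7 ALLOC][8-19 ALLOC][20-28 ALLOC][29-36 FREE]
Free blocks: [2 8] total_free=10 largest=8 -> 100*(10-8)/10 = 200/10 = 20

Answer: 20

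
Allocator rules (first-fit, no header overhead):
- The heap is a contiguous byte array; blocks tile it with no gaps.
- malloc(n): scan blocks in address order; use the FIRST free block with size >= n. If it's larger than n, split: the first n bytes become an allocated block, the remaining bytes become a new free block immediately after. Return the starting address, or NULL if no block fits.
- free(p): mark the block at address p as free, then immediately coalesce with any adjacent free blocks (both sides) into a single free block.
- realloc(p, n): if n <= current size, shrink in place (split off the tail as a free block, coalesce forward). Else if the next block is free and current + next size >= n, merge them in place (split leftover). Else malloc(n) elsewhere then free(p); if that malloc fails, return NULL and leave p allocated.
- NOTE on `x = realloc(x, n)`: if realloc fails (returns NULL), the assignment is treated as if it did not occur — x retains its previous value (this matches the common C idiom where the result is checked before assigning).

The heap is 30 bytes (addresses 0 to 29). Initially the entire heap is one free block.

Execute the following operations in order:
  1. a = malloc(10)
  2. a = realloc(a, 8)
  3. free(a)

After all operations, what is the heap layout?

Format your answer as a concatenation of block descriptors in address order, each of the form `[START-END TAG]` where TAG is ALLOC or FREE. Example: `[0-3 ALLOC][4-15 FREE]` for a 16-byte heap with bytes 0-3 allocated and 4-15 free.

Answer: [0-29 FREE]

Derivation:
Op 1: a = malloc(10) -> a = 0; heap: [0-9 ALLOC][10-29 FREE]
Op 2: a = realloc(a, 8) -> a = 0; heap: [0-7 ALLOC][8-29 FREE]
Op 3: free(a) -> (freed a); heap: [0-29 FREE]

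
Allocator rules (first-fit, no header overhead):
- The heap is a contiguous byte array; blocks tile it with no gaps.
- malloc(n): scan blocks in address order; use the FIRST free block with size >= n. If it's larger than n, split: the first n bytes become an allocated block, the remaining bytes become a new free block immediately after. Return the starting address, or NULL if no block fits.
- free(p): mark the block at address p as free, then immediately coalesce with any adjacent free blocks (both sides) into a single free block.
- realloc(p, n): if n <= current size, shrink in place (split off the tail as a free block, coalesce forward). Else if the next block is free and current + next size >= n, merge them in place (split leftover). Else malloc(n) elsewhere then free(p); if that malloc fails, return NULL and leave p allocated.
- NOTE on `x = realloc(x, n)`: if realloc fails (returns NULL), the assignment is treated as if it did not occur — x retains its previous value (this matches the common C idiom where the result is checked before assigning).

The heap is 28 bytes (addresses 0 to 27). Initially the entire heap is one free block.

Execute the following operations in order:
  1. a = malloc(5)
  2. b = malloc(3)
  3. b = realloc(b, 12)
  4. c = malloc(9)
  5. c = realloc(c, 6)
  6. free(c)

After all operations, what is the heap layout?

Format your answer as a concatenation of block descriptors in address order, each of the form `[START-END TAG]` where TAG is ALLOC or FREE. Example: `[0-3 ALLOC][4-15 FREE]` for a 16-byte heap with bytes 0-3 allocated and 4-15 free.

Answer: [0-4 ALLOC][5-16 ALLOC][17-27 FREE]

Derivation:
Op 1: a = malloc(5) -> a = 0; heap: [0-4 ALLOC][5-27 FREE]
Op 2: b = malloc(3) -> b = 5; heap: [0-4 ALLOC][5-7 ALLOC][8-27 FREE]
Op 3: b = realloc(b, 12) -> b = 5; heap: [0-4 ALLOC][5-16 ALLOC][17-27 FREE]
Op 4: c = malloc(9) -> c = 17; heap: [0-4 ALLOC][5-16 ALLOC][17-25 ALLOC][26-27 FREE]
Op 5: c = realloc(c, 6) -> c = 17; heap: [0-4 ALLOC][5-16 ALLOC][17-22 ALLOC][23-27 FREE]
Op 6: free(c) -> (freed c); heap: [0-4 ALLOC][5-16 ALLOC][17-27 FREE]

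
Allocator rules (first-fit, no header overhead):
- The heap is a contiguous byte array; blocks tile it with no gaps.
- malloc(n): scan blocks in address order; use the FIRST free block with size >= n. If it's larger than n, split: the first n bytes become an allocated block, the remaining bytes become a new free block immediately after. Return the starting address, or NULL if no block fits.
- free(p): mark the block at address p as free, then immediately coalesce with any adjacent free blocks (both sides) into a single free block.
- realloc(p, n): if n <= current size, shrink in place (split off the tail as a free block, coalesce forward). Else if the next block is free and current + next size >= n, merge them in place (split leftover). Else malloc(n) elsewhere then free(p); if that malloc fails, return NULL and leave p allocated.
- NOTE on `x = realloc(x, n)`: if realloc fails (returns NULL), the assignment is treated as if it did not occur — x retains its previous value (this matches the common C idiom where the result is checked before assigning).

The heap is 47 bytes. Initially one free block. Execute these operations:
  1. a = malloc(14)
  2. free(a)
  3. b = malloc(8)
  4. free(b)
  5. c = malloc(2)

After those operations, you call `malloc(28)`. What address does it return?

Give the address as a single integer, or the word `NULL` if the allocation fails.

Answer: 2

Derivation:
Op 1: a = malloc(14) -> a = 0; heap: [0-13 ALLOC][14-46 FREE]
Op 2: free(a) -> (freed a); heap: [0-46 FREE]
Op 3: b = malloc(8) -> b = 0; heap: [0-7 ALLOC][8-46 FREE]
Op 4: free(b) -> (freed b); heap: [0-46 FREE]
Op 5: c = malloc(2) -> c = 0; heap: [0-1 ALLOC][2-46 FREE]
malloc(28): first-fit scan over [0-1 ALLOC][2-46 FREE] -> 2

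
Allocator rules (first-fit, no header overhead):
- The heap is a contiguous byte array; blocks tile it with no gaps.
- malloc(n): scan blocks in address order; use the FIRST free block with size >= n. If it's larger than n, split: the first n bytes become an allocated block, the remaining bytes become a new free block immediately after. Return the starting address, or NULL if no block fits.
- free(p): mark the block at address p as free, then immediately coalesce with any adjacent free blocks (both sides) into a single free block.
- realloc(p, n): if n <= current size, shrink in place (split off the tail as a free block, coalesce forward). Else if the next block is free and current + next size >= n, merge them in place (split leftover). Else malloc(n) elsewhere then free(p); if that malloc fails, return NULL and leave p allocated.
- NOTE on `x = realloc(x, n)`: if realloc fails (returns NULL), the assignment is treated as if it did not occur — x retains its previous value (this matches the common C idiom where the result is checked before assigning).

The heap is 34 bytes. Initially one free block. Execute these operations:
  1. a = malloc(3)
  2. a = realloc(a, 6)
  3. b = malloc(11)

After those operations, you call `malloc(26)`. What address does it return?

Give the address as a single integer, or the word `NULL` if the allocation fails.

Op 1: a = malloc(3) -> a = 0; heap: [0-2 ALLOC][3-33 FREE]
Op 2: a = realloc(a, 6) -> a = 0; heap: [0-5 ALLOC][6-33 FREE]
Op 3: b = malloc(11) -> b = 6; heap: [0-5 ALLOC][6-16 ALLOC][17-33 FREE]
malloc(26): first-fit scan over [0-5 ALLOC][6-16 ALLOC][17-33 FREE] -> NULL

Answer: NULL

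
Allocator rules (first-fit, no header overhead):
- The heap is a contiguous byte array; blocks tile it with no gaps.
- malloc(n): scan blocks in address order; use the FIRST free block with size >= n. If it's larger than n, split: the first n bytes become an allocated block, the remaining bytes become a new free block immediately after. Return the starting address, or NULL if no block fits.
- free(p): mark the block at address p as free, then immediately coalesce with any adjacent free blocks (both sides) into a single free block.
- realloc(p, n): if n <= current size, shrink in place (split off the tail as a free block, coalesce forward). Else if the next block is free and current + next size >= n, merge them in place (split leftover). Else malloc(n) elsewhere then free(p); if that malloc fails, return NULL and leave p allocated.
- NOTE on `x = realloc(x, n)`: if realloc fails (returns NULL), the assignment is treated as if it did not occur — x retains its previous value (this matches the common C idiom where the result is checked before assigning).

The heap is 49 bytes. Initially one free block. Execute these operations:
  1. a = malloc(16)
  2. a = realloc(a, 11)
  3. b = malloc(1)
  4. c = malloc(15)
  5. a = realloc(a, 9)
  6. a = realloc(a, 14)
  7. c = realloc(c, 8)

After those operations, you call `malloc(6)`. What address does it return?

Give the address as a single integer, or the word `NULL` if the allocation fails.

Answer: 0

Derivation:
Op 1: a = malloc(16) -> a = 0; heap: [0-15 ALLOC][16-48 FREE]
Op 2: a = realloc(a, 11) -> a = 0; heap: [0-10 ALLOC][11-48 FREE]
Op 3: b = malloc(1) -> b = 11; heap: [0-10 ALLOC][11-11 ALLOC][12-48 FREE]
Op 4: c = malloc(15) -> c = 12; heap: [0-10 ALLOC][11-11 ALLOC][12-26 ALLOC][27-48 FREE]
Op 5: a = realloc(a, 9) -> a = 0; heap: [0-8 ALLOC][9-10 FREE][11-11 ALLOC][12-26 ALLOC][27-48 FREE]
Op 6: a = realloc(a, 14) -> a = 27; heap: [0-10 FREE][11-11 ALLOC][12-26 ALLOC][27-40 ALLOC][41-48 FREE]
Op 7: c = realloc(c, 8) -> c = 12; heap: [0-10 FREE][11-11 ALLOC][12-19 ALLOC][20-26 FREE][27-40 ALLOC][41-48 FREE]
malloc(6): first-fit scan over [0-10 FREE][11-11 ALLOC][12-19 ALLOC][20-26 FREE][27-40 ALLOC][41-48 FREE] -> 0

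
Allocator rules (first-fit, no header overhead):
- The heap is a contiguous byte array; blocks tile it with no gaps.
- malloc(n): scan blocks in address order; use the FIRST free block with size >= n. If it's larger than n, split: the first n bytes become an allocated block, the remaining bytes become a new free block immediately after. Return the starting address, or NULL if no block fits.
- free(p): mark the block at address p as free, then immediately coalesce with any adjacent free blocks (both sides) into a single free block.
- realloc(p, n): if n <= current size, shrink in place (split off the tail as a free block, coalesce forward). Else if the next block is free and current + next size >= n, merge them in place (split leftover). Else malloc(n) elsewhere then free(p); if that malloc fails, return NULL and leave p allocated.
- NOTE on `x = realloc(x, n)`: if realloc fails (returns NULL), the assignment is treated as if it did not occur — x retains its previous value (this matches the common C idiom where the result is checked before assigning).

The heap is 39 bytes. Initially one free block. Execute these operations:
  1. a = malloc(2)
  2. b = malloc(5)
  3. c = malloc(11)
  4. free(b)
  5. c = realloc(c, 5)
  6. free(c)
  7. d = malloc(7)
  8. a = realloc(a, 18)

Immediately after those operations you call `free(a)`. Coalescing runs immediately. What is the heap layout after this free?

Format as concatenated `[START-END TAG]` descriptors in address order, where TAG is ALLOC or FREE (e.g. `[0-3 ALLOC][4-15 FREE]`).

Answer: [0-1 FREE][2-8 ALLOC][9-38 FREE]

Derivation:
Op 1: a = malloc(2) -> a = 0; heap: [0-1 ALLOC][2-38 FREE]
Op 2: b = malloc(5) -> b = 2; heap: [0-1 ALLOC][2-6 ALLOC][7-38 FREE]
Op 3: c = malloc(11) -> c = 7; heap: [0-1 ALLOC][2-6 ALLOC][7-17 ALLOC][18-38 FREE]
Op 4: free(b) -> (freed b); heap: [0-1 ALLOC][2-6 FREE][7-17 ALLOC][18-38 FREE]
Op 5: c = realloc(c, 5) -> c = 7; heap: [0-1 ALLOC][2-6 FREE][7-11 ALLOC][12-38 FREE]
Op 6: free(c) -> (freed c); heap: [0-1 ALLOC][2-38 FREE]
Op 7: d = malloc(7) -> d = 2; heap: [0-1 ALLOC][2-8 ALLOC][9-38 FREE]
Op 8: a = realloc(a, 18) -> a = 9; heap: [0-1 FREE][2-8 ALLOC][9-26 ALLOC][27-38 FREE]
free(a): a = 9 -> block [9-26 ALLOC]; mark free, coalesce with adjacent free neighbors -> [0-1 FREE][2-8 ALLOC][9-38 FREE]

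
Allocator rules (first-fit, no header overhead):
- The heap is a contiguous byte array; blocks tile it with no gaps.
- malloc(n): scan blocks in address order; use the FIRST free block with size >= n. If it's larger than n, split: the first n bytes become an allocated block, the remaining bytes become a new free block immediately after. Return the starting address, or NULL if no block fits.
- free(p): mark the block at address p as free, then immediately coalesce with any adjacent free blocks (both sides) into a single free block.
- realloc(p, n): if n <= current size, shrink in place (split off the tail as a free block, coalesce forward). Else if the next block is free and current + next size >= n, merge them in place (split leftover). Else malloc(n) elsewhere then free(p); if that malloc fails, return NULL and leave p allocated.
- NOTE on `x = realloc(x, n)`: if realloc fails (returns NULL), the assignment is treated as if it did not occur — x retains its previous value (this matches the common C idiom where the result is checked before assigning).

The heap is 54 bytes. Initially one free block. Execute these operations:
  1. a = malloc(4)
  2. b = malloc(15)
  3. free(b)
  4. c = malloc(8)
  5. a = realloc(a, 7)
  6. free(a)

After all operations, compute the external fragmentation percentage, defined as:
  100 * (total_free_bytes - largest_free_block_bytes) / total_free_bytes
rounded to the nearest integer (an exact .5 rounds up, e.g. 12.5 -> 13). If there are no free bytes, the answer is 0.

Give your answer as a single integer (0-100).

Answer: 9

Derivation:
Op 1: a = malloc(4) -> a = 0; heap: [0-3 ALLOC][4-53 FREE]
Op 2: b = malloc(15) -> b = 4; heap: [0-3 ALLOC][4-18 ALLOC][19-53 FREE]
Op 3: free(b) -> (freed b); heap: [0-3 ALLOC][4-53 FREE]
Op 4: c = malloc(8) -> c = 4; heap: [0-3 ALLOC][4-11 ALLOC][12-53 FREE]
Op 5: a = realloc(a, 7) -> a = 12; heap: [0-3 FREE][4-11 ALLOC][12-18 ALLOC][19-53 FREE]
Op 6: free(a) -> (freed a); heap: [0-3 FREE][4-11 ALLOC][12-53 FREE]
Free blocks: [4 42] total_free=46 largest=42 -> 100*(46-42)/46 = 400/46 ≈ 8.696 -> rounds to 9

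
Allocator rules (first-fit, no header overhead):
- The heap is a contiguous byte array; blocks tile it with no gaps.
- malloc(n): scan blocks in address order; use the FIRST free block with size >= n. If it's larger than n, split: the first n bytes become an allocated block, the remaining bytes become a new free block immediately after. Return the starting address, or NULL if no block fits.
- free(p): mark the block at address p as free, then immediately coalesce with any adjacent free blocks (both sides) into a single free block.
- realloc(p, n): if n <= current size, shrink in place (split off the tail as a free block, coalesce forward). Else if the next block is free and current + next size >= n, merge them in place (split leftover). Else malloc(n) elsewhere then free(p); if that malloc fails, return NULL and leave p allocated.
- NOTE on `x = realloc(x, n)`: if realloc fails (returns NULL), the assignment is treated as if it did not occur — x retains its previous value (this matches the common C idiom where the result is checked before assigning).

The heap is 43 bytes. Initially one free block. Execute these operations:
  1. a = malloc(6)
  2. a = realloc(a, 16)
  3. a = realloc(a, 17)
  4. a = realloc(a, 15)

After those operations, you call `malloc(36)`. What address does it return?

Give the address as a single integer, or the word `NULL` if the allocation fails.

Op 1: a = malloc(6) -> a = 0; heap: [0-5 ALLOC][6-42 FREE]
Op 2: a = realloc(a, 16) -> a = 0; heap: [0-15 ALLOC][16-42 FREE]
Op 3: a = realloc(a, 17) -> a = 0; heap: [0-16 ALLOC][17-42 FREE]
Op 4: a = realloc(a, 15) -> a = 0; heap: [0-14 ALLOC][15-42 FREE]
malloc(36): first-fit scan over [0-14 ALLOC][15-42 FREE] -> NULL

Answer: NULL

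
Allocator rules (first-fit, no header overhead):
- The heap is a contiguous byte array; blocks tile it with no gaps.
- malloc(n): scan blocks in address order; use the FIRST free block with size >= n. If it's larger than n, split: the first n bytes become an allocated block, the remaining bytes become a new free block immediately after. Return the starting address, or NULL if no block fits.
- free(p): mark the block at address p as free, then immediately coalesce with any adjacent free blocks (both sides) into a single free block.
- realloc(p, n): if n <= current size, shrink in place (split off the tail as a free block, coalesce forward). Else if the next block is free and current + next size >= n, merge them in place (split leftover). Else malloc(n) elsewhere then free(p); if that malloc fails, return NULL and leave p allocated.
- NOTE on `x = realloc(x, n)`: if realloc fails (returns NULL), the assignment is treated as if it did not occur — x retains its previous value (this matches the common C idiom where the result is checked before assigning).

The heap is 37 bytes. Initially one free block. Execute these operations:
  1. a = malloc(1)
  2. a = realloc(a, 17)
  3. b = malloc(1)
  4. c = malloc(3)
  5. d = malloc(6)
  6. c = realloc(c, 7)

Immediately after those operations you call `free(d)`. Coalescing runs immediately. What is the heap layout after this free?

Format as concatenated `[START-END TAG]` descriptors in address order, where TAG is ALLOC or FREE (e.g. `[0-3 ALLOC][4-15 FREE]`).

Op 1: a = malloc(1) -> a = 0; heap: [0-0 ALLOC][1-36 FREE]
Op 2: a = realloc(a, 17) -> a = 0; heap: [0-16 ALLOC][17-36 FREE]
Op 3: b = malloc(1) -> b = 17; heap: [0-16 ALLOC][17-17 ALLOC][18-36 FREE]
Op 4: c = malloc(3) -> c = 18; heap: [0-16 ALLOC][17-17 ALLOC][18-20 ALLOC][21-36 FREE]
Op 5: d = malloc(6) -> d = 21; heap: [0-16 ALLOC][17-17 ALLOC][18-20 ALLOC][21-26 ALLOC][27-36 FREE]
Op 6: c = realloc(c, 7) -> c = 27; heap: [0-16 ALLOC][17-17 ALLOC][18-20 FREE][21-26 ALLOC][27-33 ALLOC][34-36 FREE]
free(d): d = 21 -> block [21-26 ALLOC]; mark free, coalesce with adjacent free neighbors -> [0-16 ALLOC][17-17 ALLOC][18-26 FREE][27-33 ALLOC][34-36 FREE]

Answer: [0-16 ALLOC][17-17 ALLOC][18-26 FREE][27-33 ALLOC][34-36 FREE]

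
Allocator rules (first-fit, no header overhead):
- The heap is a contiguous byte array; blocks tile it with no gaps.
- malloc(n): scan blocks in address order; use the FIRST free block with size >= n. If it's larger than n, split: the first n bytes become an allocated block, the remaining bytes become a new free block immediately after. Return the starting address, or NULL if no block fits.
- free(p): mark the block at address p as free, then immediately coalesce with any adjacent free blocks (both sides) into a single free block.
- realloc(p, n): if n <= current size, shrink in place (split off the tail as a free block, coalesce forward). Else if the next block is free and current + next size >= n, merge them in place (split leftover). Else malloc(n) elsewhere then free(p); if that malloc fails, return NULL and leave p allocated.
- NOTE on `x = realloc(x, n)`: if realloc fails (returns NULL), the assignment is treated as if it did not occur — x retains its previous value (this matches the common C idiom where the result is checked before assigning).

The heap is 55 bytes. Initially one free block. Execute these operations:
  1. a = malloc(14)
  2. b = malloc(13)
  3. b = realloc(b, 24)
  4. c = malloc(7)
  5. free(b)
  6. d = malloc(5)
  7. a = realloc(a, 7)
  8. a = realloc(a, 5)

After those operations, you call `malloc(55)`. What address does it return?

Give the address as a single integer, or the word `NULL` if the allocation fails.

Answer: NULL

Derivation:
Op 1: a = malloc(14) -> a = 0; heap: [0-13 ALLOC][14-54 FREE]
Op 2: b = malloc(13) -> b = 14; heap: [0-13 ALLOC][14-26 ALLOC][27-54 FREE]
Op 3: b = realloc(b, 24) -> b = 14; heap: [0-13 ALLOC][14-37 ALLOC][38-54 FREE]
Op 4: c = malloc(7) -> c = 38; heap: [0-13 ALLOC][14-37 ALLOC][38-44 ALLOC][45-54 FREE]
Op 5: free(b) -> (freed b); heap: [0-13 ALLOC][14-37 FREE][38-44 ALLOC][45-54 FREE]
Op 6: d = malloc(5) -> d = 14; heap: [0-13 ALLOC][14-18 ALLOC][19-37 FREE][38-44 ALLOC][45-54 FREE]
Op 7: a = realloc(a, 7) -> a = 0; heap: [0-6 ALLOC][7-13 FREE][14-18 ALLOC][19-37 FREE][38-44 ALLOC][45-54 FREE]
Op 8: a = realloc(a, 5) -> a = 0; heap: [0-4 ALLOC][5-13 FREE][14-18 ALLOC][19-37 FREE][38-44 ALLOC][45-54 FREE]
malloc(55): first-fit scan over [0-4 ALLOC][5-13 FREE][14-18 ALLOC][19-37 FREE][38-44 ALLOC][45-54 FREE] -> NULL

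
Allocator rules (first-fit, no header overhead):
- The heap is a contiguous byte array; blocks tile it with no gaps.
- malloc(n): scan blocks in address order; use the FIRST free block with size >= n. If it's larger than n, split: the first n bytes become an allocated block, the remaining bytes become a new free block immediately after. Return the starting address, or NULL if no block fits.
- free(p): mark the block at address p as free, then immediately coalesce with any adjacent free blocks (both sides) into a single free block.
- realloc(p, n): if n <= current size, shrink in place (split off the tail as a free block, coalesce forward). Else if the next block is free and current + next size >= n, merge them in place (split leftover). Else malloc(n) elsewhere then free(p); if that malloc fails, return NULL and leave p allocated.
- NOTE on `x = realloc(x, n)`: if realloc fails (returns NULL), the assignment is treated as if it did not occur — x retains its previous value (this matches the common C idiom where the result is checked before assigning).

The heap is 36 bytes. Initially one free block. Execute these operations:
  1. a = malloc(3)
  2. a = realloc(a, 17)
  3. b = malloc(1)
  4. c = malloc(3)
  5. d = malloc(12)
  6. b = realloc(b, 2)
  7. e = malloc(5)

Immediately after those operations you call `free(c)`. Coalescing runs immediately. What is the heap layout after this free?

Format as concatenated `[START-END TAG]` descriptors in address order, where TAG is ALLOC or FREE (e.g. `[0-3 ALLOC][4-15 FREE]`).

Answer: [0-16 ALLOC][17-20 FREE][21-32 ALLOC][33-34 ALLOC][35-35 FREE]

Derivation:
Op 1: a = malloc(3) -> a = 0; heap: [0-2 ALLOC][3-35 FREE]
Op 2: a = realloc(a, 17) -> a = 0; heap: [0-16 ALLOC][17-35 FREE]
Op 3: b = malloc(1) -> b = 17; heap: [0-16 ALLOC][17-17 ALLOC][18-35 FREE]
Op 4: c = malloc(3) -> c = 18; heap: [0-16 ALLOC][17-17 ALLOC][18-20 ALLOC][21-35 FREE]
Op 5: d = malloc(12) -> d = 21; heap: [0-16 ALLOC][17-17 ALLOC][18-20 ALLOC][21-32 ALLOC][33-35 FREE]
Op 6: b = realloc(b, 2) -> b = 33; heap: [0-16 ALLOC][17-17 FREE][18-20 ALLOC][21-32 ALLOC][33-34 ALLOC][35-35 FREE]
Op 7: e = malloc(5) -> e = NULL; heap: [0-16 ALLOC][17-17 FREE][18-20 ALLOC][21-32 ALLOC][33-34 ALLOC][35-35 FREE]
free(c): c = 18 -> block [18-20 ALLOC]; mark free, coalesce with adjacent free neighbors -> [0-16 ALLOC][17-20 FREE][21-32 ALLOC][33-34 ALLOC][35-35 FREE]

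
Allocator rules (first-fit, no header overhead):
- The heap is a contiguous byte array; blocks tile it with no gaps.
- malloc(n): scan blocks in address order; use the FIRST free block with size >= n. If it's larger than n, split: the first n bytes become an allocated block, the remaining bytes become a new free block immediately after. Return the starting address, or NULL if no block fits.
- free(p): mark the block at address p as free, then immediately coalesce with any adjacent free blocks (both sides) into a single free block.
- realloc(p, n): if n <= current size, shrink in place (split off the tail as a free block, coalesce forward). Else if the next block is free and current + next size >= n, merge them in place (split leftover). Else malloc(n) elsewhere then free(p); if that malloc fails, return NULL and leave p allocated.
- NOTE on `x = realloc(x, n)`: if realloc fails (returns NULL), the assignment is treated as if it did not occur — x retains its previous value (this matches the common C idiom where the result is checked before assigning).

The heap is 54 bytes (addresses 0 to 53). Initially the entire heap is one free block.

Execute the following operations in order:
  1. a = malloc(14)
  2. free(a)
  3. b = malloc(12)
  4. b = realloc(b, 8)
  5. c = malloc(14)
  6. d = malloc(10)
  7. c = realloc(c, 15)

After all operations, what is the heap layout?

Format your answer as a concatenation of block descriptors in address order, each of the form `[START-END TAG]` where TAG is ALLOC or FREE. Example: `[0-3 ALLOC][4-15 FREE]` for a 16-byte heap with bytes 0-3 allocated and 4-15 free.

Op 1: a = malloc(14) -> a = 0; heap: [0-13 ALLOC][14-53 FREE]
Op 2: free(a) -> (freed a); heap: [0-53 FREE]
Op 3: b = malloc(12) -> b = 0; heap: [0-11 ALLOC][12-53 FREE]
Op 4: b = realloc(b, 8) -> b = 0; heap: [0-7 ALLOC][8-53 FREE]
Op 5: c = malloc(14) -> c = 8; heap: [0-7 ALLOC][8-21 ALLOC][22-53 FREE]
Op 6: d = malloc(10) -> d = 22; heap: [0-7 ALLOC][8-21 ALLOC][22-31 ALLOC][32-53 FREE]
Op 7: c = realloc(c, 15) -> c = 32; heap: [0-7 ALLOC][8-21 FREE][22-31 ALLOC][32-46 ALLOC][47-53 FREE]

Answer: [0-7 ALLOC][8-21 FREE][22-31 ALLOC][32-46 ALLOC][47-53 FREE]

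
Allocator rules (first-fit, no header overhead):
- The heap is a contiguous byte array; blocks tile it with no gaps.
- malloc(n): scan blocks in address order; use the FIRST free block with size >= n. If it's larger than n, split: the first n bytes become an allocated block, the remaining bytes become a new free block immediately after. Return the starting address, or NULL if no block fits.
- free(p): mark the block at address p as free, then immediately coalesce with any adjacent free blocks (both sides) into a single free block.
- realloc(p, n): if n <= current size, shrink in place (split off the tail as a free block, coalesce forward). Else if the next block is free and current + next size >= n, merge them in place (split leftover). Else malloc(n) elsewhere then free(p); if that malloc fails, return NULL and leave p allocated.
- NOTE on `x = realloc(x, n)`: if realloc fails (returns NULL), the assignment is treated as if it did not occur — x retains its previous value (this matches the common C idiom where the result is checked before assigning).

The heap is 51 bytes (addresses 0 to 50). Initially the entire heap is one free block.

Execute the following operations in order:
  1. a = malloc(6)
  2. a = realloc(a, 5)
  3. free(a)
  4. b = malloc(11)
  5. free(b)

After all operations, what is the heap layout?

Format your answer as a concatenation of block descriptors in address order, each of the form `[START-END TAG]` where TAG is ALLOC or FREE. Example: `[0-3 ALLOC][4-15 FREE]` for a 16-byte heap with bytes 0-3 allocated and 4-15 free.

Op 1: a = malloc(6) -> a = 0; heap: [0-5 ALLOC][6-50 FREE]
Op 2: a = realloc(a, 5) -> a = 0; heap: [0-4 ALLOC][5-50 FREE]
Op 3: free(a) -> (freed a); heap: [0-50 FREE]
Op 4: b = malloc(11) -> b = 0; heap: [0-10 ALLOC][11-50 FREE]
Op 5: free(b) -> (freed b); heap: [0-50 FREE]

Answer: [0-50 FREE]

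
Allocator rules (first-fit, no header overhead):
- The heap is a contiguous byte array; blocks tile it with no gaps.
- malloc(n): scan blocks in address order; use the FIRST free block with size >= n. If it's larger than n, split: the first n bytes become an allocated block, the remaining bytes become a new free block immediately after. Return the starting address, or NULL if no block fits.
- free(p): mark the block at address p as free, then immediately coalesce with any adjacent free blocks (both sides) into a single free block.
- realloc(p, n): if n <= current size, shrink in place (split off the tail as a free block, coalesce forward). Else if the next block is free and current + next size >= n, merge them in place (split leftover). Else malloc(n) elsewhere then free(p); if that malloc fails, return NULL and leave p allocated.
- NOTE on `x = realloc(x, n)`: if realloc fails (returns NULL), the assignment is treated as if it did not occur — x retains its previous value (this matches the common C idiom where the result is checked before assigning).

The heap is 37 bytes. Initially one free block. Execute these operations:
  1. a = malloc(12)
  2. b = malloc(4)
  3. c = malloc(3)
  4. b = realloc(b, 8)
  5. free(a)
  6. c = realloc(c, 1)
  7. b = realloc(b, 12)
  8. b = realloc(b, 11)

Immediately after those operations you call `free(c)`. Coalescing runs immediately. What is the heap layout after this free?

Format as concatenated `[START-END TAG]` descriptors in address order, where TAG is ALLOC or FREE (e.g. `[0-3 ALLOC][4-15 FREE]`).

Op 1: a = malloc(12) -> a = 0; heap: [0-11 ALLOC][12-36 FREE]
Op 2: b = malloc(4) -> b = 12; heap: [0-11 ALLOC][12-15 ALLOC][16-36 FREE]
Op 3: c = malloc(3) -> c = 16; heap: [0-11 ALLOC][12-15 ALLOC][16-18 ALLOC][19-36 FREE]
Op 4: b = realloc(b, 8) -> b = 19; heap: [0-11 ALLOC][12-15 FREE][16-18 ALLOC][19-26 ALLOC][27-36 FREE]
Op 5: free(a) -> (freed a); heap: [0-15 FREE][16-18 ALLOC][19-26 ALLOC][27-36 FREE]
Op 6: c = realloc(c, 1) -> c = 16; heap: [0-15 FREE][16-16 ALLOC][17-18 FREE][19-26 ALLOC][27-36 FREE]
Op 7: b = realloc(b, 12) -> b = 19; heap: [0-15 FREE][16-16 ALLOC][17-18 FREE][19-30 ALLOC][31-36 FREE]
Op 8: b = realloc(b, 11) -> b = 19; heap: [0-15 FREE][16-16 ALLOC][17-18 FREE][19-29 ALLOC][30-36 FREE]
free(c): c = 16 -> block [16-16 ALLOC]; mark free, coalesce with adjacent free neighbors -> [0-18 FREE][19-29 ALLOC][30-36 FREE]

Answer: [0-18 FREE][19-29 ALLOC][30-36 FREE]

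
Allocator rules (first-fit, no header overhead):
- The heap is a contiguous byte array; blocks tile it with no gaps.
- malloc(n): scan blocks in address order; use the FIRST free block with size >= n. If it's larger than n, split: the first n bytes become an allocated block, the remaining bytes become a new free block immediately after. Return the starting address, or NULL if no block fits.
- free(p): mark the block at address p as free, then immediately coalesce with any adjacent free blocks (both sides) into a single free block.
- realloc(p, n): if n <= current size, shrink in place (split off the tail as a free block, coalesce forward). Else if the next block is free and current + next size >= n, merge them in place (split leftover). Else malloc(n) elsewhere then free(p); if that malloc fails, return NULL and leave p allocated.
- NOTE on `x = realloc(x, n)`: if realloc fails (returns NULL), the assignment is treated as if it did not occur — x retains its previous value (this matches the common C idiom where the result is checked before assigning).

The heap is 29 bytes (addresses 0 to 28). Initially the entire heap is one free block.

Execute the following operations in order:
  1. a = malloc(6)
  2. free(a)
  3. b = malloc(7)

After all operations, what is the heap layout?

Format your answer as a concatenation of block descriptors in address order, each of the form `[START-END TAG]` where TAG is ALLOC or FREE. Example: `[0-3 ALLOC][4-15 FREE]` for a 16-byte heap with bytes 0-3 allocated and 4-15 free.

Answer: [0-6 ALLOC][7-28 FREE]

Derivation:
Op 1: a = malloc(6) -> a = 0; heap: [0-5 ALLOC][6-28 FREE]
Op 2: free(a) -> (freed a); heap: [0-28 FREE]
Op 3: b = malloc(7) -> b = 0; heap: [0-6 ALLOC][7-28 FREE]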